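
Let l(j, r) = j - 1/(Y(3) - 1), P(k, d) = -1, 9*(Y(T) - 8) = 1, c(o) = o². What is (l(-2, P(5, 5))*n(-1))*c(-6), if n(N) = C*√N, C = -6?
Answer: 3699*I/8 ≈ 462.38*I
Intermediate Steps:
Y(T) = 73/9 (Y(T) = 8 + (⅑)*1 = 8 + ⅑ = 73/9)
l(j, r) = -9/64 + j (l(j, r) = j - 1/(73/9 - 1) = j - 1/64/9 = j - 1*9/64 = j - 9/64 = -9/64 + j)
n(N) = -6*√N
(l(-2, P(5, 5))*n(-1))*c(-6) = ((-9/64 - 2)*(-6*I))*(-6)² = -(-411)*I/32*36 = (411*I/32)*36 = 3699*I/8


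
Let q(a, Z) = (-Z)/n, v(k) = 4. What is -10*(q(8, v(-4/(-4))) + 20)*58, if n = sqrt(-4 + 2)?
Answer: -11600 - 1160*I*sqrt(2) ≈ -11600.0 - 1640.5*I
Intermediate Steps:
n = I*sqrt(2) (n = sqrt(-2) = I*sqrt(2) ≈ 1.4142*I)
q(a, Z) = I*Z*sqrt(2)/2 (q(a, Z) = (-Z)/((I*sqrt(2))) = (-Z)*(-I*sqrt(2)/2) = I*Z*sqrt(2)/2)
-10*(q(8, v(-4/(-4))) + 20)*58 = -10*((1/2)*I*4*sqrt(2) + 20)*58 = -10*(2*I*sqrt(2) + 20)*58 = -10*(20 + 2*I*sqrt(2))*58 = (-200 - 20*I*sqrt(2))*58 = -11600 - 1160*I*sqrt(2)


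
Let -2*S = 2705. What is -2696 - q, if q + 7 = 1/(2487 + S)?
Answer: -6101343/2269 ≈ -2689.0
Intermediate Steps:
S = -2705/2 (S = -½*2705 = -2705/2 ≈ -1352.5)
q = -15881/2269 (q = -7 + 1/(2487 - 2705/2) = -7 + 1/(2269/2) = -7 + 2/2269 = -15881/2269 ≈ -6.9991)
-2696 - q = -2696 - 1*(-15881/2269) = -2696 + 15881/2269 = -6101343/2269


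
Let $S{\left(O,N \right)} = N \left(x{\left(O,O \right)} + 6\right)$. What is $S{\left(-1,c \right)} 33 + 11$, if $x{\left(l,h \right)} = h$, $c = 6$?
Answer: $1001$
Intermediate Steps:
$S{\left(O,N \right)} = N \left(6 + O\right)$ ($S{\left(O,N \right)} = N \left(O + 6\right) = N \left(6 + O\right)$)
$S{\left(-1,c \right)} 33 + 11 = 6 \left(6 - 1\right) 33 + 11 = 6 \cdot 5 \cdot 33 + 11 = 30 \cdot 33 + 11 = 990 + 11 = 1001$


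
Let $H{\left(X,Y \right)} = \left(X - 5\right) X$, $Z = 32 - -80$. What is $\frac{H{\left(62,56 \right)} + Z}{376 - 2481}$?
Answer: $- \frac{3646}{2105} \approx -1.7321$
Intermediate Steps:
$Z = 112$ ($Z = 32 + 80 = 112$)
$H{\left(X,Y \right)} = X \left(-5 + X\right)$ ($H{\left(X,Y \right)} = \left(-5 + X\right) X = X \left(-5 + X\right)$)
$\frac{H{\left(62,56 \right)} + Z}{376 - 2481} = \frac{62 \left(-5 + 62\right) + 112}{376 - 2481} = \frac{62 \cdot 57 + 112}{-2105} = \left(3534 + 112\right) \left(- \frac{1}{2105}\right) = 3646 \left(- \frac{1}{2105}\right) = - \frac{3646}{2105}$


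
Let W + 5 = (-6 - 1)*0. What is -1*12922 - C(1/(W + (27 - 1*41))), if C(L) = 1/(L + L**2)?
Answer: -232235/18 ≈ -12902.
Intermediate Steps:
W = -5 (W = -5 + (-6 - 1)*0 = -5 - 7*0 = -5 + 0 = -5)
-1*12922 - C(1/(W + (27 - 1*41))) = -1*12922 - 1/((1/(-5 + (27 - 1*41)))*(1 + 1/(-5 + (27 - 1*41)))) = -12922 - 1/((1/(-5 + (27 - 41)))*(1 + 1/(-5 + (27 - 41)))) = -12922 - 1/((1/(-5 - 14))*(1 + 1/(-5 - 14))) = -12922 - 1/((1/(-19))*(1 + 1/(-19))) = -12922 - 1/((-1/19)*(1 - 1/19)) = -12922 - (-19)/18/19 = -12922 - (-19)*19/18 = -12922 - 1*(-361/18) = -12922 + 361/18 = -232235/18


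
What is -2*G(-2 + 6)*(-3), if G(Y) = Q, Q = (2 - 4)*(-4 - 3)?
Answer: 84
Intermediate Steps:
Q = 14 (Q = -2*(-7) = 14)
G(Y) = 14
-2*G(-2 + 6)*(-3) = -2*14*(-3) = -28*(-3) = 84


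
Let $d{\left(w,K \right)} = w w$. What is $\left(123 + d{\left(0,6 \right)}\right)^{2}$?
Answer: $15129$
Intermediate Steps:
$d{\left(w,K \right)} = w^{2}$
$\left(123 + d{\left(0,6 \right)}\right)^{2} = \left(123 + 0^{2}\right)^{2} = \left(123 + 0\right)^{2} = 123^{2} = 15129$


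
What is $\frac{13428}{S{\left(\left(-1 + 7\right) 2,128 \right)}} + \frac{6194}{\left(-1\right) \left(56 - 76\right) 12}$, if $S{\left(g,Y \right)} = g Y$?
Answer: $\frac{66337}{1920} \approx 34.551$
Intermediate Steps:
$S{\left(g,Y \right)} = Y g$
$\frac{13428}{S{\left(\left(-1 + 7\right) 2,128 \right)}} + \frac{6194}{\left(-1\right) \left(56 - 76\right) 12} = \frac{13428}{128 \left(-1 + 7\right) 2} + \frac{6194}{\left(-1\right) \left(56 - 76\right) 12} = \frac{13428}{128 \cdot 6 \cdot 2} + \frac{6194}{\left(-1\right) \left(\left(-20\right) 12\right)} = \frac{13428}{128 \cdot 12} + \frac{6194}{\left(-1\right) \left(-240\right)} = \frac{13428}{1536} + \frac{6194}{240} = 13428 \cdot \frac{1}{1536} + 6194 \cdot \frac{1}{240} = \frac{1119}{128} + \frac{3097}{120} = \frac{66337}{1920}$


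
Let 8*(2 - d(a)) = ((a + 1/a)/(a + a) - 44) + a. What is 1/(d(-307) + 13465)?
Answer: 376996/5093522269 ≈ 7.4015e-5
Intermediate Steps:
d(a) = 15/2 - a/8 - (a + 1/a)/(16*a) (d(a) = 2 - (((a + 1/a)/(a + a) - 44) + a)/8 = 2 - (((a + 1/a)/((2*a)) - 44) + a)/8 = 2 - (((a + 1/a)*(1/(2*a)) - 44) + a)/8 = 2 - (((a + 1/a)/(2*a) - 44) + a)/8 = 2 - ((-44 + (a + 1/a)/(2*a)) + a)/8 = 2 - (-44 + a + (a + 1/a)/(2*a))/8 = 2 + (11/2 - a/8 - (a + 1/a)/(16*a)) = 15/2 - a/8 - (a + 1/a)/(16*a))
1/(d(-307) + 13465) = 1/((119/16 - ⅛*(-307) - 1/16/(-307)²) + 13465) = 1/((119/16 + 307/8 - 1/16*1/94249) + 13465) = 1/((119/16 + 307/8 - 1/1507984) + 13465) = 1/(17271129/376996 + 13465) = 1/(5093522269/376996) = 376996/5093522269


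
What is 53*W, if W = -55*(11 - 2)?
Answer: -26235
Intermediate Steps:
W = -495 (W = -55*9 = -495)
53*W = 53*(-495) = -26235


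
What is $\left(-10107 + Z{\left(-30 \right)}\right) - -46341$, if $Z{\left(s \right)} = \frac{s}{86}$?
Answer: $\frac{1558047}{43} \approx 36234.0$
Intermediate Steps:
$Z{\left(s \right)} = \frac{s}{86}$ ($Z{\left(s \right)} = s \frac{1}{86} = \frac{s}{86}$)
$\left(-10107 + Z{\left(-30 \right)}\right) - -46341 = \left(-10107 + \frac{1}{86} \left(-30\right)\right) - -46341 = \left(-10107 - \frac{15}{43}\right) + 46341 = - \frac{434616}{43} + 46341 = \frac{1558047}{43}$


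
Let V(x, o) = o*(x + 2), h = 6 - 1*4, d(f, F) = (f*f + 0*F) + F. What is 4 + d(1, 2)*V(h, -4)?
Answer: -44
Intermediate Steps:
d(f, F) = F + f² (d(f, F) = (f² + 0) + F = f² + F = F + f²)
h = 2 (h = 6 - 4 = 2)
V(x, o) = o*(2 + x)
4 + d(1, 2)*V(h, -4) = 4 + (2 + 1²)*(-4*(2 + 2)) = 4 + (2 + 1)*(-4*4) = 4 + 3*(-16) = 4 - 48 = -44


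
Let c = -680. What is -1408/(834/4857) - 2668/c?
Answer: -193669207/23630 ≈ -8195.9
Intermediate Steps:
-1408/(834/4857) - 2668/c = -1408/(834/4857) - 2668/(-680) = -1408/(834*(1/4857)) - 2668*(-1/680) = -1408/278/1619 + 667/170 = -1408*1619/278 + 667/170 = -1139776/139 + 667/170 = -193669207/23630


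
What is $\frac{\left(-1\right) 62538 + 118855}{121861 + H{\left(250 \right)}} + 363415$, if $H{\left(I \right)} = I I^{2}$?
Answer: $\frac{5722645546632}{15746861} \approx 3.6342 \cdot 10^{5}$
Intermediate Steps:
$H{\left(I \right)} = I^{3}$
$\frac{\left(-1\right) 62538 + 118855}{121861 + H{\left(250 \right)}} + 363415 = \frac{\left(-1\right) 62538 + 118855}{121861 + 250^{3}} + 363415 = \frac{-62538 + 118855}{121861 + 15625000} + 363415 = \frac{56317}{15746861} + 363415 = \frac{5722645546632}{15746861}$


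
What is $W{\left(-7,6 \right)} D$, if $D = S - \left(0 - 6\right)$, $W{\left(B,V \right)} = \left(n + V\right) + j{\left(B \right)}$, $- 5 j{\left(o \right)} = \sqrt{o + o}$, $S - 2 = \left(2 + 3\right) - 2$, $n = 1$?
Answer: $77 - \frac{11 i \sqrt{14}}{5} \approx 77.0 - 8.2316 i$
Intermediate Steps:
$S = 5$ ($S = 2 + \left(\left(2 + 3\right) - 2\right) = 2 + \left(5 - 2\right) = 2 + 3 = 5$)
$j{\left(o \right)} = - \frac{\sqrt{2} \sqrt{o}}{5}$ ($j{\left(o \right)} = - \frac{\sqrt{o + o}}{5} = - \frac{\sqrt{2 o}}{5} = - \frac{\sqrt{2} \sqrt{o}}{5}$)
$W{\left(B,V \right)} = 1 + V - \frac{\sqrt{2} \sqrt{B}}{5}$ ($W{\left(B,V \right)} = \left(1 + V\right) - \frac{\sqrt{2} \sqrt{B}}{5} = 1 + V - \frac{\sqrt{2} \sqrt{B}}{5}$)
$D = 11$ ($D = 5 - \left(0 - 6\right) = 5 - -6 = 5 + 6 = 11$)
$W{\left(-7,6 \right)} D = \left(1 + 6 - \frac{\sqrt{2} \sqrt{-7}}{5}\right) 11 = \left(1 + 6 - \frac{\sqrt{2} i \sqrt{7}}{5}\right) 11 = \left(1 + 6 - \frac{i \sqrt{14}}{5}\right) 11 = \left(7 - \frac{i \sqrt{14}}{5}\right) 11 = 77 - \frac{11 i \sqrt{14}}{5}$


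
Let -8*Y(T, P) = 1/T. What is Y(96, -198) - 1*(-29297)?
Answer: 22500095/768 ≈ 29297.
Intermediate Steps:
Y(T, P) = -1/(8*T)
Y(96, -198) - 1*(-29297) = -1/8/96 - 1*(-29297) = -1/8*1/96 + 29297 = -1/768 + 29297 = 22500095/768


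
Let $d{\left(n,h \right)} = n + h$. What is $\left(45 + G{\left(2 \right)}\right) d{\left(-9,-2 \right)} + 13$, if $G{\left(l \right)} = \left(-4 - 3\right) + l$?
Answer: $-427$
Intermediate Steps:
$G{\left(l \right)} = -7 + l$
$d{\left(n,h \right)} = h + n$
$\left(45 + G{\left(2 \right)}\right) d{\left(-9,-2 \right)} + 13 = \left(45 + \left(-7 + 2\right)\right) \left(-2 - 9\right) + 13 = \left(45 - 5\right) \left(-11\right) + 13 = 40 \left(-11\right) + 13 = -440 + 13 = -427$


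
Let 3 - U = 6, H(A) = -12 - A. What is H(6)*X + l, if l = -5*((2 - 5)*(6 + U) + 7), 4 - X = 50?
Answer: 838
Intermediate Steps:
X = -46 (X = 4 - 1*50 = 4 - 50 = -46)
U = -3 (U = 3 - 1*6 = 3 - 6 = -3)
l = 10 (l = -5*((2 - 5)*(6 - 3) + 7) = -5*(-3*3 + 7) = -5*(-9 + 7) = -5*(-2) = 10)
H(6)*X + l = (-12 - 1*6)*(-46) + 10 = (-12 - 6)*(-46) + 10 = -18*(-46) + 10 = 828 + 10 = 838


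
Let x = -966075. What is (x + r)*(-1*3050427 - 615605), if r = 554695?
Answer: 1508132244160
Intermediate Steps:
(x + r)*(-1*3050427 - 615605) = (-966075 + 554695)*(-1*3050427 - 615605) = -411380*(-3050427 - 615605) = -411380*(-3666032) = 1508132244160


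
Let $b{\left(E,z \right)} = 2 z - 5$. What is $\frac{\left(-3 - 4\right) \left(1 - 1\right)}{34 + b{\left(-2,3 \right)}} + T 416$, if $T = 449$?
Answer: $186784$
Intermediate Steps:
$b{\left(E,z \right)} = -5 + 2 z$
$\frac{\left(-3 - 4\right) \left(1 - 1\right)}{34 + b{\left(-2,3 \right)}} + T 416 = \frac{\left(-3 - 4\right) \left(1 - 1\right)}{34 + \left(-5 + 2 \cdot 3\right)} + 449 \cdot 416 = \frac{\left(-3 - 4\right) 0}{34 + \left(-5 + 6\right)} + 186784 = \frac{\left(-7\right) 0}{34 + 1} + 186784 = \frac{1}{35} \cdot 0 + 186784 = 0 + 186784 = 186784$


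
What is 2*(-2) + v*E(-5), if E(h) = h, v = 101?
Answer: -509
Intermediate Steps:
2*(-2) + v*E(-5) = 2*(-2) + 101*(-5) = -4 - 505 = -509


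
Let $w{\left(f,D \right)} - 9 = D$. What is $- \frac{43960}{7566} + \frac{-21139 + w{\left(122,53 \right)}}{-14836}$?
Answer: $- \frac{246360989}{56124588} \approx -4.3895$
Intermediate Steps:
$w{\left(f,D \right)} = 9 + D$
$- \frac{43960}{7566} + \frac{-21139 + w{\left(122,53 \right)}}{-14836} = - \frac{43960}{7566} + \frac{-21139 + \left(9 + 53\right)}{-14836} = \left(-43960\right) \frac{1}{7566} + \left(-21139 + 62\right) \left(- \frac{1}{14836}\right) = - \frac{21980}{3783} - - \frac{21077}{14836} = - \frac{21980}{3783} + \frac{21077}{14836} = - \frac{246360989}{56124588}$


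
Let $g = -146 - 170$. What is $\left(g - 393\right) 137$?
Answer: $-97133$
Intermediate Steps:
$g = -316$
$\left(g - 393\right) 137 = \left(-316 - 393\right) 137 = \left(-709\right) 137 = -97133$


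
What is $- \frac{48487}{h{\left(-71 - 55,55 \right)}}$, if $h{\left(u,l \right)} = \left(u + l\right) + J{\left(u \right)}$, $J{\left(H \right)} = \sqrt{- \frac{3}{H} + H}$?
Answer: $\frac{144588234}{217013} + \frac{48487 i \sqrt{222222}}{217013} \approx 666.27 + 105.33 i$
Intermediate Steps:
$J{\left(H \right)} = \sqrt{H - \frac{3}{H}}$
$h{\left(u,l \right)} = l + u + \sqrt{u - \frac{3}{u}}$ ($h{\left(u,l \right)} = \left(u + l\right) + \sqrt{u - \frac{3}{u}} = \left(l + u\right) + \sqrt{u - \frac{3}{u}} = l + u + \sqrt{u - \frac{3}{u}}$)
$- \frac{48487}{h{\left(-71 - 55,55 \right)}} = - \frac{48487}{55 - 126 + \sqrt{\left(-71 - 55\right) - \frac{3}{-71 - 55}}} = - \frac{48487}{55 - 126 + \sqrt{-126 - \frac{3}{-126}}} = - \frac{48487}{55 - 126 + \sqrt{-126 - - \frac{1}{42}}} = - \frac{48487}{55 - 126 + \sqrt{-126 + \frac{1}{42}}} = - \frac{48487}{55 - 126 + \sqrt{- \frac{5291}{42}}} = - \frac{48487}{55 - 126 + \frac{i \sqrt{222222}}{42}} = - \frac{48487}{-71 + \frac{i \sqrt{222222}}{42}}$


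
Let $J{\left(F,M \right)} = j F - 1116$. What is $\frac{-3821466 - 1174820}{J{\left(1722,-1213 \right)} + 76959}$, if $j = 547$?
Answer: $- \frac{4996286}{1017777} \approx -4.909$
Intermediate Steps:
$J{\left(F,M \right)} = -1116 + 547 F$ ($J{\left(F,M \right)} = 547 F - 1116 = -1116 + 547 F$)
$\frac{-3821466 - 1174820}{J{\left(1722,-1213 \right)} + 76959} = \frac{-3821466 - 1174820}{\left(-1116 + 547 \cdot 1722\right) + 76959} = - \frac{4996286}{\left(-1116 + 941934\right) + 76959} = - \frac{4996286}{940818 + 76959} = - \frac{4996286}{1017777}$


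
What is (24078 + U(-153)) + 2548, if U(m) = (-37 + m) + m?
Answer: 26283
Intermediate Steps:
U(m) = -37 + 2*m
(24078 + U(-153)) + 2548 = (24078 + (-37 + 2*(-153))) + 2548 = (24078 + (-37 - 306)) + 2548 = (24078 - 343) + 2548 = 23735 + 2548 = 26283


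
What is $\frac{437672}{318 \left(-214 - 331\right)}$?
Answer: $- \frac{218836}{86655} \approx -2.5254$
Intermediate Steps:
$\frac{437672}{318 \left(-214 - 331\right)} = \frac{437672}{318 \left(-545\right)} = \frac{437672}{-173310} = 437672 \left(- \frac{1}{173310}\right) = - \frac{218836}{86655}$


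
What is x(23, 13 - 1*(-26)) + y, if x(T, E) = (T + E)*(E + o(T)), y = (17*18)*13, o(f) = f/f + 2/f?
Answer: 148658/23 ≈ 6463.4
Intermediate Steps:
o(f) = 1 + 2/f
y = 3978 (y = 306*13 = 3978)
x(T, E) = (E + T)*(E + (2 + T)/T) (x(T, E) = (T + E)*(E + (2 + T)/T) = (E + T)*(E + (2 + T)/T))
x(23, 13 - 1*(-26)) + y = (2 + (13 - 1*(-26)) + 23 + (13 - 1*(-26))**2 + (13 - 1*(-26))*23 + 2*(13 - 1*(-26))/23) + 3978 = (2 + (13 + 26) + 23 + (13 + 26)**2 + (13 + 26)*23 + 2*(13 + 26)*(1/23)) + 3978 = (2 + 39 + 23 + 39**2 + 39*23 + 2*39*(1/23)) + 3978 = (2 + 39 + 23 + 1521 + 897 + 78/23) + 3978 = 57164/23 + 3978 = 148658/23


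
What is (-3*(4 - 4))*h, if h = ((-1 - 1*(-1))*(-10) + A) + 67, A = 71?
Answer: 0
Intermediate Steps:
h = 138 (h = ((-1 - 1*(-1))*(-10) + 71) + 67 = ((-1 + 1)*(-10) + 71) + 67 = (0*(-10) + 71) + 67 = (0 + 71) + 67 = 71 + 67 = 138)
(-3*(4 - 4))*h = -3*(4 - 4)*138 = -3*0*138 = 0*138 = 0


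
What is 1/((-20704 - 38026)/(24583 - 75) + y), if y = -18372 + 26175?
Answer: 12254/95588597 ≈ 0.00012820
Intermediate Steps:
y = 7803
1/((-20704 - 38026)/(24583 - 75) + y) = 1/((-20704 - 38026)/(24583 - 75) + 7803) = 1/(-58730/24508 + 7803) = 1/(-58730*1/24508 + 7803) = 1/(-29365/12254 + 7803) = 1/(95588597/12254) = 12254/95588597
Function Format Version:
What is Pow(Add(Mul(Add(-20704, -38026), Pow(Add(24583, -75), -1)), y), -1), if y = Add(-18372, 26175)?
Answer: Rational(12254, 95588597) ≈ 0.00012820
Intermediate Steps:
y = 7803
Pow(Add(Mul(Add(-20704, -38026), Pow(Add(24583, -75), -1)), y), -1) = Pow(Add(Mul(Add(-20704, -38026), Pow(Add(24583, -75), -1)), 7803), -1) = Pow(Add(Mul(-58730, Pow(24508, -1)), 7803), -1) = Pow(Add(Mul(-58730, Rational(1, 24508)), 7803), -1) = Pow(Add(Rational(-29365, 12254), 7803), -1) = Pow(Rational(95588597, 12254), -1) = Rational(12254, 95588597)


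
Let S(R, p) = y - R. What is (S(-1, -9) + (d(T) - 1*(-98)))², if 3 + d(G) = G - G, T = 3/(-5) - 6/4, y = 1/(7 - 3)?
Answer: 148225/16 ≈ 9264.1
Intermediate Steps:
y = ¼ (y = 1/4 = ¼ ≈ 0.25000)
T = -21/10 (T = 3*(-⅕) - 6*¼ = -⅗ - 3/2 = -21/10 ≈ -2.1000)
d(G) = -3 (d(G) = -3 + (G - G) = -3 + 0 = -3)
S(R, p) = ¼ - R
(S(-1, -9) + (d(T) - 1*(-98)))² = ((¼ - 1*(-1)) + (-3 - 1*(-98)))² = ((¼ + 1) + (-3 + 98))² = (5/4 + 95)² = (385/4)² = 148225/16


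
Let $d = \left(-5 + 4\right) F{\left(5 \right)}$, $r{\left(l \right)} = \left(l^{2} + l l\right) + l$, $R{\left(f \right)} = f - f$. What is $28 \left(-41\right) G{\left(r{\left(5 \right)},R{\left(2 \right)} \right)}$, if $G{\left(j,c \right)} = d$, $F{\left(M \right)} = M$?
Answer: $5740$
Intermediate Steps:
$R{\left(f \right)} = 0$
$r{\left(l \right)} = l + 2 l^{2}$ ($r{\left(l \right)} = \left(l^{2} + l^{2}\right) + l = 2 l^{2} + l = l + 2 l^{2}$)
$d = -5$ ($d = \left(-5 + 4\right) 5 = \left(-1\right) 5 = -5$)
$G{\left(j,c \right)} = -5$
$28 \left(-41\right) G{\left(r{\left(5 \right)},R{\left(2 \right)} \right)} = 28 \left(-41\right) \left(-5\right) = \left(-1148\right) \left(-5\right) = 5740$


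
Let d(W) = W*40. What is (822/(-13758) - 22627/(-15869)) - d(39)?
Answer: -56714972862/36387617 ≈ -1558.6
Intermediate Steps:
d(W) = 40*W
(822/(-13758) - 22627/(-15869)) - d(39) = (822/(-13758) - 22627/(-15869)) - 40*39 = (822*(-1/13758) - 22627*(-1/15869)) - 1*1560 = (-137/2293 + 22627/15869) - 1560 = 49709658/36387617 - 1560 = -56714972862/36387617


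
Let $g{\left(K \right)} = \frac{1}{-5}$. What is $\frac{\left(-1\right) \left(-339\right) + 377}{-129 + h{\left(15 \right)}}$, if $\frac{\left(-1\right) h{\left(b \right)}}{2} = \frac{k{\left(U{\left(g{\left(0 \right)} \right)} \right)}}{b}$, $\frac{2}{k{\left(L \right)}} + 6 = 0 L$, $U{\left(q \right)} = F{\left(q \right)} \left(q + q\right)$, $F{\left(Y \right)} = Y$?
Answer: $- \frac{32220}{5803} \approx -5.5523$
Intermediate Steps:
$g{\left(K \right)} = - \frac{1}{5}$
$U{\left(q \right)} = 2 q^{2}$ ($U{\left(q \right)} = q \left(q + q\right) = q 2 q = 2 q^{2}$)
$k{\left(L \right)} = - \frac{1}{3}$ ($k{\left(L \right)} = \frac{2}{-6 + 0 L} = \frac{2}{-6 + 0} = \frac{2}{-6} = 2 \left(- \frac{1}{6}\right) = - \frac{1}{3}$)
$h{\left(b \right)} = \frac{2}{3 b}$ ($h{\left(b \right)} = - 2 \left(- \frac{1}{3 b}\right) = \frac{2}{3 b}$)
$\frac{\left(-1\right) \left(-339\right) + 377}{-129 + h{\left(15 \right)}} = \frac{\left(-1\right) \left(-339\right) + 377}{-129 + \frac{2}{3 \cdot 15}} = \frac{339 + 377}{-129 + \frac{2}{3} \cdot \frac{1}{15}} = \frac{716}{-129 + \frac{2}{45}} = \frac{716}{- \frac{5803}{45}} = 716 \left(- \frac{45}{5803}\right) = - \frac{32220}{5803}$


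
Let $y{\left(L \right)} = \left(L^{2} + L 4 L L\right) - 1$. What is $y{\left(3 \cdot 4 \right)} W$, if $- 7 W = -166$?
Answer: $\frac{1171130}{7} \approx 1.673 \cdot 10^{5}$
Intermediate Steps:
$W = \frac{166}{7}$ ($W = \left(- \frac{1}{7}\right) \left(-166\right) = \frac{166}{7} \approx 23.714$)
$y{\left(L \right)} = -1 + L^{2} + 4 L^{3}$ ($y{\left(L \right)} = \left(L^{2} + 4 L L L\right) - 1 = \left(L^{2} + 4 L^{2} L\right) - 1 = \left(L^{2} + 4 L^{3}\right) - 1 = -1 + L^{2} + 4 L^{3}$)
$y{\left(3 \cdot 4 \right)} W = \left(-1 + \left(3 \cdot 4\right)^{2} + 4 \left(3 \cdot 4\right)^{3}\right) \frac{166}{7} = \left(-1 + 12^{2} + 4 \cdot 12^{3}\right) \frac{166}{7} = \left(-1 + 144 + 4 \cdot 1728\right) \frac{166}{7} = \left(-1 + 144 + 6912\right) \frac{166}{7} = 7055 \cdot \frac{166}{7} = \frac{1171130}{7}$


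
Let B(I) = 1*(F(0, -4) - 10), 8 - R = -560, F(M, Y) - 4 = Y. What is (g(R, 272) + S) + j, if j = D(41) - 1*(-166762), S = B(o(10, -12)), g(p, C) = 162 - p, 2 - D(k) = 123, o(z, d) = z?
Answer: 166225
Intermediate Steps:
F(M, Y) = 4 + Y
D(k) = -121 (D(k) = 2 - 1*123 = 2 - 123 = -121)
R = 568 (R = 8 - 1*(-560) = 8 + 560 = 568)
B(I) = -10 (B(I) = 1*((4 - 4) - 10) = 1*(0 - 10) = 1*(-10) = -10)
S = -10
j = 166641 (j = -121 - 1*(-166762) = -121 + 166762 = 166641)
(g(R, 272) + S) + j = ((162 - 1*568) - 10) + 166641 = ((162 - 568) - 10) + 166641 = (-406 - 10) + 166641 = -416 + 166641 = 166225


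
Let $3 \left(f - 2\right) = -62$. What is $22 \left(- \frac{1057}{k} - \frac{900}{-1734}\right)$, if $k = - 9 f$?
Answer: $- \frac{440429}{3468} \approx -127.0$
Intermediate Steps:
$f = - \frac{56}{3}$ ($f = 2 + \frac{1}{3} \left(-62\right) = 2 - \frac{62}{3} = - \frac{56}{3} \approx -18.667$)
$k = 168$ ($k = \left(-9\right) \left(- \frac{56}{3}\right) = 168$)
$22 \left(- \frac{1057}{k} - \frac{900}{-1734}\right) = 22 \left(- \frac{1057}{168} - \frac{900}{-1734}\right) = 22 \left(\left(-1057\right) \frac{1}{168} - - \frac{150}{289}\right) = 22 \left(- \frac{151}{24} + \frac{150}{289}\right) = 22 \left(- \frac{40039}{6936}\right) = - \frac{440429}{3468}$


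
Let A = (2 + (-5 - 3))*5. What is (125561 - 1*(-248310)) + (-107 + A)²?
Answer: 392640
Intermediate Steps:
A = -30 (A = (2 - 8)*5 = -6*5 = -30)
(125561 - 1*(-248310)) + (-107 + A)² = (125561 - 1*(-248310)) + (-107 - 30)² = (125561 + 248310) + (-137)² = 373871 + 18769 = 392640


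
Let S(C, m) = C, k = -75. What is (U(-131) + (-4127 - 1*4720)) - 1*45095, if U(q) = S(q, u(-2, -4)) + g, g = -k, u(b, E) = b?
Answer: -53998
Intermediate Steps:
g = 75 (g = -1*(-75) = 75)
U(q) = 75 + q (U(q) = q + 75 = 75 + q)
(U(-131) + (-4127 - 1*4720)) - 1*45095 = ((75 - 131) + (-4127 - 1*4720)) - 1*45095 = (-56 + (-4127 - 4720)) - 45095 = (-56 - 8847) - 45095 = -8903 - 45095 = -53998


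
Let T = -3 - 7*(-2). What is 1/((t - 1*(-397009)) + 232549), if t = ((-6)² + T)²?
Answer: 1/631767 ≈ 1.5829e-6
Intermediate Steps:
T = 11 (T = -3 + 14 = 11)
t = 2209 (t = ((-6)² + 11)² = (36 + 11)² = 47² = 2209)
1/((t - 1*(-397009)) + 232549) = 1/((2209 - 1*(-397009)) + 232549) = 1/((2209 + 397009) + 232549) = 1/(399218 + 232549) = 1/631767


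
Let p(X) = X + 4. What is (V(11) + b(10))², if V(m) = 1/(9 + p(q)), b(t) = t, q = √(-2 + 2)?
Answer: 17161/169 ≈ 101.54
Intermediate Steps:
q = 0 (q = √0 = 0)
p(X) = 4 + X
V(m) = 1/13 (V(m) = 1/(9 + (4 + 0)) = 1/(9 + 4) = 1/13)
(V(11) + b(10))² = (1/13 + 10)² = (131/13)² = 17161/169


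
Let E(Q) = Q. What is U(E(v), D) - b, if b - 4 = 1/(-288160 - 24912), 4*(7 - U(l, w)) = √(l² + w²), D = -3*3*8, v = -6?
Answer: 939217/313072 - 3*√145/2 ≈ -15.062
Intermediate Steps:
D = -72 (D = -9*8 = -72)
U(l, w) = 7 - √(l² + w²)/4
b = 1252287/313072 (b = 4 + 1/(-288160 - 24912) = 4 + 1/(-313072) = 4 - 1/313072 = 1252287/313072 ≈ 4.0000)
U(E(v), D) - b = (7 - √((-6)² + (-72)²)/4) - 1*1252287/313072 = (7 - √(36 + 5184)/4) - 1252287/313072 = (7 - 3*√145/2) - 1252287/313072 = 939217/313072 - 3*√145/2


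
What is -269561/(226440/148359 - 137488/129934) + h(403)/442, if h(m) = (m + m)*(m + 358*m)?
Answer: -469230078804003/1504112128 ≈ -3.1197e+5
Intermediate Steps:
h(m) = 718*m² (h(m) = (2*m)*(359*m) = 718*m²)
-269561/(226440/148359 - 137488/129934) + h(403)/442 = -269561/(226440/148359 - 137488/129934) + (718*403²)/442 = -269561/(226440*(1/148359) - 137488*1/129934) + (718*162409)*(1/442) = -269561/(4440/2909 - 68744/64967) + 116609662*(1/442) = -269561/88477184/188989003 + 4484987/17 = -269561*188989003/88477184 + 4484987/17 = -50944064637683/88477184 + 4484987/17 = -469230078804003/1504112128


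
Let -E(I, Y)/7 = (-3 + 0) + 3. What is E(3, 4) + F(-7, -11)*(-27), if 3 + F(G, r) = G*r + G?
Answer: -1809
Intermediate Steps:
F(G, r) = -3 + G + G*r (F(G, r) = -3 + (G*r + G) = -3 + (G + G*r) = -3 + G + G*r)
E(I, Y) = 0 (E(I, Y) = -7*((-3 + 0) + 3) = -7*(-3 + 3) = -7*0 = 0)
E(3, 4) + F(-7, -11)*(-27) = 0 + (-3 - 7 - 7*(-11))*(-27) = 0 + (-3 - 7 + 77)*(-27) = 0 + 67*(-27) = 0 - 1809 = -1809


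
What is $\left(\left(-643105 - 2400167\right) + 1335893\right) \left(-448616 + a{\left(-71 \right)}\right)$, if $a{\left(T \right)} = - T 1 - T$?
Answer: $765715089646$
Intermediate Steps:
$a{\left(T \right)} = - 2 T$ ($a{\left(T \right)} = - T - T = - 2 T$)
$\left(\left(-643105 - 2400167\right) + 1335893\right) \left(-448616 + a{\left(-71 \right)}\right) = \left(\left(-643105 - 2400167\right) + 1335893\right) \left(-448616 - -142\right) = \left(-3043272 + 1335893\right) \left(-448616 + 142\right) = \left(-1707379\right) \left(-448474\right) = 765715089646$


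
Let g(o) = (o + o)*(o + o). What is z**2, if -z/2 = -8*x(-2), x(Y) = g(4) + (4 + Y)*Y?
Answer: 921600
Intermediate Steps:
g(o) = 4*o**2 (g(o) = (2*o)*(2*o) = 4*o**2)
x(Y) = 64 + Y*(4 + Y) (x(Y) = 4*4**2 + (4 + Y)*Y = 4*16 + Y*(4 + Y) = 64 + Y*(4 + Y))
z = 960 (z = -(-16)*(64 + (-2)**2 + 4*(-2)) = -(-16)*(64 + 4 - 8) = -(-16)*60 = -2*(-480) = 960)
z**2 = 960**2 = 921600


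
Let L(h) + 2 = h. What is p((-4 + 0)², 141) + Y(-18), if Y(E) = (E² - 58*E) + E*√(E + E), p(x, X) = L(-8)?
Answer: 1358 - 108*I ≈ 1358.0 - 108.0*I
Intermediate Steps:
L(h) = -2 + h
p(x, X) = -10 (p(x, X) = -2 - 8 = -10)
Y(E) = E² - 58*E + √2*E^(3/2) (Y(E) = (E² - 58*E) + E*√(2*E) = (E² - 58*E) + E*(√2*√E) = (E² - 58*E) + √2*E^(3/2) = E² - 58*E + √2*E^(3/2))
p((-4 + 0)², 141) + Y(-18) = -10 + ((-18)² - 58*(-18) + √2*(-18)^(3/2)) = -10 + (324 + 1044 + √2*(-54*I*√2)) = -10 + (324 + 1044 - 108*I) = -10 + (1368 - 108*I) = 1358 - 108*I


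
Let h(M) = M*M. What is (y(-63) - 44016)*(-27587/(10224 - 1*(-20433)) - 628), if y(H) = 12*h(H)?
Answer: -23213340332/10219 ≈ -2.2716e+6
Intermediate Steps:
h(M) = M**2
y(H) = 12*H**2
(y(-63) - 44016)*(-27587/(10224 - 1*(-20433)) - 628) = (12*(-63)**2 - 44016)*(-27587/(10224 - 1*(-20433)) - 628) = (12*3969 - 44016)*(-27587/(10224 + 20433) - 628) = (47628 - 44016)*(-27587/30657 - 628) = 3612*(-27587*1/30657 - 628) = 3612*(-27587/30657 - 628) = 3612*(-19280183/30657) = -23213340332/10219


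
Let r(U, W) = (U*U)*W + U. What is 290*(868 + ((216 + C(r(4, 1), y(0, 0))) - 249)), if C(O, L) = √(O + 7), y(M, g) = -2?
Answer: 242150 + 870*√3 ≈ 2.4366e+5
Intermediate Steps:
r(U, W) = U + W*U² (r(U, W) = U²*W + U = W*U² + U = U + W*U²)
C(O, L) = √(7 + O)
290*(868 + ((216 + C(r(4, 1), y(0, 0))) - 249)) = 290*(868 + ((216 + √(7 + 4*(1 + 4*1))) - 249)) = 290*(868 + ((216 + √(7 + 4*(1 + 4))) - 249)) = 290*(868 + ((216 + √(7 + 4*5)) - 249)) = 290*(868 + ((216 + √(7 + 20)) - 249)) = 290*(868 + ((216 + √27) - 249)) = 290*(868 + ((216 + 3*√3) - 249)) = 290*(868 + (-33 + 3*√3)) = 290*(835 + 3*√3) = 242150 + 870*√3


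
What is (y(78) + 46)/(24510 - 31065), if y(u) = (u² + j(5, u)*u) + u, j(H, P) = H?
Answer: -6598/6555 ≈ -1.0066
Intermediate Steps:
y(u) = u² + 6*u (y(u) = (u² + 5*u) + u = u² + 6*u)
(y(78) + 46)/(24510 - 31065) = (78*(6 + 78) + 46)/(24510 - 31065) = (78*84 + 46)/(-6555) = (6552 + 46)*(-1/6555) = 6598*(-1/6555) = -6598/6555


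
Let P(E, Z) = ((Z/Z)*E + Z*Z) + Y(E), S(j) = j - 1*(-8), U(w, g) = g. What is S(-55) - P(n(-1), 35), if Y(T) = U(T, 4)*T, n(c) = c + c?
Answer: -1262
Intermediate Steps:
n(c) = 2*c
Y(T) = 4*T
S(j) = 8 + j (S(j) = j + 8 = 8 + j)
P(E, Z) = Z**2 + 5*E (P(E, Z) = ((Z/Z)*E + Z*Z) + 4*E = (1*E + Z**2) + 4*E = (E + Z**2) + 4*E = Z**2 + 5*E)
S(-55) - P(n(-1), 35) = (8 - 55) - (35**2 + 5*(2*(-1))) = -47 - (1225 + 5*(-2)) = -47 - (1225 - 10) = -47 - 1*1215 = -47 - 1215 = -1262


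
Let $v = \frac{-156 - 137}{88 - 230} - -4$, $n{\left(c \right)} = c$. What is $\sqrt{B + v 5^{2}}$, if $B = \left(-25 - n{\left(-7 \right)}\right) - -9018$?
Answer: $\frac{5 \sqrt{7381302}}{142} \approx 95.664$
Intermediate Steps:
$v = \frac{861}{142}$ ($v = - \frac{293}{-142} + 4 = \left(-293\right) \left(- \frac{1}{142}\right) + 4 = \frac{293}{142} + 4 = \frac{861}{142} \approx 6.0634$)
$B = 9000$ ($B = \left(-25 - -7\right) - -9018 = \left(-25 + 7\right) + 9018 = -18 + 9018 = 9000$)
$\sqrt{B + v 5^{2}} = \sqrt{9000 + \frac{861 \cdot 5^{2}}{142}} = \sqrt{9000 + \frac{861}{142} \cdot 25} = \sqrt{9000 + \frac{21525}{142}} = \sqrt{\frac{1299525}{142}} = \frac{5 \sqrt{7381302}}{142}$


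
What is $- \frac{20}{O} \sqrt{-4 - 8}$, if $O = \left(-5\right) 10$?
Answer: $\frac{4 i \sqrt{3}}{5} \approx 1.3856 i$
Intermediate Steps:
$O = -50$
$- \frac{20}{O} \sqrt{-4 - 8} = - \frac{20}{-50} \sqrt{-4 - 8} = \left(-20\right) \left(- \frac{1}{50}\right) \sqrt{-12} = \frac{2 \cdot 2 i \sqrt{3}}{5} = \frac{4 i \sqrt{3}}{5}$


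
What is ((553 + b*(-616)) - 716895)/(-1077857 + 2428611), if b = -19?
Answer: -352319/675377 ≈ -0.52166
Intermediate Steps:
((553 + b*(-616)) - 716895)/(-1077857 + 2428611) = ((553 - 19*(-616)) - 716895)/(-1077857 + 2428611) = ((553 + 11704) - 716895)/1350754 = (12257 - 716895)*(1/1350754) = -704638*1/1350754 = -352319/675377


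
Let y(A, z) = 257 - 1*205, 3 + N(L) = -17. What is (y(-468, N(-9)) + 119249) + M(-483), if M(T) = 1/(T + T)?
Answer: 115244765/966 ≈ 1.1930e+5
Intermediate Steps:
N(L) = -20 (N(L) = -3 - 17 = -20)
y(A, z) = 52 (y(A, z) = 257 - 205 = 52)
M(T) = 1/(2*T)
(y(-468, N(-9)) + 119249) + M(-483) = (52 + 119249) + (½)/(-483) = 119301 + (½)*(-1/483) = 119301 - 1/966 = 115244765/966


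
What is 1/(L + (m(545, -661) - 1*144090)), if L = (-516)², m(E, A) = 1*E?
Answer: 1/122711 ≈ 8.1492e-6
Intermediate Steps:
m(E, A) = E
L = 266256
1/(L + (m(545, -661) - 1*144090)) = 1/(266256 + (545 - 1*144090)) = 1/(266256 + (545 - 144090)) = 1/(266256 - 143545) = 1/122711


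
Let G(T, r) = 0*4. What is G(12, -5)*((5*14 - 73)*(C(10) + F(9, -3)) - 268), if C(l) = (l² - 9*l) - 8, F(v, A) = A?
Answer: 0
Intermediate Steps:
G(T, r) = 0
C(l) = -8 + l² - 9*l
G(12, -5)*((5*14 - 73)*(C(10) + F(9, -3)) - 268) = 0*((5*14 - 73)*((-8 + 10² - 9*10) - 3) - 268) = 0*((70 - 73)*((-8 + 100 - 90) - 3) - 268) = 0*(-3*(2 - 3) - 268) = 0*(-3*(-1) - 268) = 0*(3 - 268) = 0*(-265) = 0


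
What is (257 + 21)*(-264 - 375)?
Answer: -177642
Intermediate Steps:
(257 + 21)*(-264 - 375) = 278*(-639) = -177642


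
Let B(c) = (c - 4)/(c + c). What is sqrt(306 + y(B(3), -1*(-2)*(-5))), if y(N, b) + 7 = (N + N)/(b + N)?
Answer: sqrt(1112701)/61 ≈ 17.293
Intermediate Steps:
B(c) = (-4 + c)/(2*c) (B(c) = (-4 + c)/((2*c)) = (-4 + c)*(1/(2*c)) = (-4 + c)/(2*c))
y(N, b) = -7 + 2*N/(N + b) (y(N, b) = -7 + (N + N)/(b + N) = -7 + (2*N)/(N + b) = -7 + 2*N/(N + b))
sqrt(306 + y(B(3), -1*(-2)*(-5))) = sqrt(306 + (-7*(-1*(-2))*(-5) - 5*(-4 + 3)/(2*3))/((1/2)*(-4 + 3)/3 - 1*(-2)*(-5))) = sqrt(306 + (-14*(-5) - 5*(-1)/(2*3))/((1/2)*(1/3)*(-1) + 2*(-5))) = sqrt(306 + (-7*(-10) - 5*(-1/6))/(-1/6 - 10)) = sqrt(306 + (70 + 5/6)/(-61/6)) = sqrt(306 - 6/61*425/6) = sqrt(306 - 425/61) = sqrt(18241/61) = sqrt(1112701)/61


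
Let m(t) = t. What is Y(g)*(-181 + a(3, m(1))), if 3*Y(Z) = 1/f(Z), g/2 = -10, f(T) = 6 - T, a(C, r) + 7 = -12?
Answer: -100/39 ≈ -2.5641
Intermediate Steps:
a(C, r) = -19 (a(C, r) = -7 - 12 = -19)
g = -20 (g = 2*(-10) = -20)
Y(Z) = 1/(3*(6 - Z))
Y(g)*(-181 + a(3, m(1))) = (-1/(-18 + 3*(-20)))*(-181 - 19) = -1/(-18 - 60)*(-200) = -1/(-78)*(-200) = -1*(-1/78)*(-200) = (1/78)*(-200) = -100/39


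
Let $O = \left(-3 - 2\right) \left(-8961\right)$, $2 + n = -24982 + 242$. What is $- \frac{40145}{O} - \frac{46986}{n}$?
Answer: $\frac{111194014}{110856531} \approx 1.003$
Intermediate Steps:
$n = -24742$ ($n = -2 + \left(-24982 + 242\right) = -2 - 24740 = -24742$)
$O = 44805$ ($O = \left(-3 - 2\right) \left(-8961\right) = \left(-5\right) \left(-8961\right) = 44805$)
$- \frac{40145}{O} - \frac{46986}{n} = - \frac{40145}{44805} - \frac{46986}{-24742} = \left(-40145\right) \frac{1}{44805} - - \frac{23493}{12371} = - \frac{8029}{8961} + \frac{23493}{12371} = \frac{111194014}{110856531}$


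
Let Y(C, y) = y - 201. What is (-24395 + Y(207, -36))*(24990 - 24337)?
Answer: -16084696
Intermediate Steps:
Y(C, y) = -201 + y
(-24395 + Y(207, -36))*(24990 - 24337) = (-24395 + (-201 - 36))*(24990 - 24337) = (-24395 - 237)*653 = -24632*653 = -16084696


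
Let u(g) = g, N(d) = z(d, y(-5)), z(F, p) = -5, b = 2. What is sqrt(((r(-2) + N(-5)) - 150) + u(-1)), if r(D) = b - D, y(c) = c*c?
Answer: 2*I*sqrt(38) ≈ 12.329*I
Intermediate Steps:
y(c) = c**2
N(d) = -5
r(D) = 2 - D
sqrt(((r(-2) + N(-5)) - 150) + u(-1)) = sqrt((((2 - 1*(-2)) - 5) - 150) - 1) = sqrt((((2 + 2) - 5) - 150) - 1) = sqrt(((4 - 5) - 150) - 1) = sqrt((-1 - 150) - 1) = sqrt(-151 - 1) = sqrt(-152) = 2*I*sqrt(38)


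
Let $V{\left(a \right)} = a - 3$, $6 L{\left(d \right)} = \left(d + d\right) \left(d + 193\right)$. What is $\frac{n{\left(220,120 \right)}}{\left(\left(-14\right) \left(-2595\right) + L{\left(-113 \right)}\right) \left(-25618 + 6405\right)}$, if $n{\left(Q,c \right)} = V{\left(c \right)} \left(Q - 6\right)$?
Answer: $- \frac{37557}{960169675} \approx -3.9115 \cdot 10^{-5}$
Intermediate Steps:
$L{\left(d \right)} = \frac{d \left(193 + d\right)}{3}$ ($L{\left(d \right)} = \frac{\left(d + d\right) \left(d + 193\right)}{6} = \frac{2 d \left(193 + d\right)}{6} = \frac{d \left(193 + d\right)}{3}$)
$V{\left(a \right)} = -3 + a$
$n{\left(Q,c \right)} = \left(-6 + Q\right) \left(-3 + c\right)$ ($n{\left(Q,c \right)} = \left(-3 + c\right) \left(Q - 6\right) = \left(-3 + c\right) \left(-6 + Q\right) = \left(-6 + Q\right) \left(-3 + c\right)$)
$\frac{n{\left(220,120 \right)}}{\left(\left(-14\right) \left(-2595\right) + L{\left(-113 \right)}\right) \left(-25618 + 6405\right)} = \frac{\left(-6 + 220\right) \left(-3 + 120\right)}{\left(\left(-14\right) \left(-2595\right) + \frac{1}{3} \left(-113\right) \left(193 - 113\right)\right) \left(-25618 + 6405\right)} = \frac{214 \cdot 117}{\left(36330 + \frac{1}{3} \left(-113\right) 80\right) \left(-19213\right)} = \frac{25038}{\left(36330 - \frac{9040}{3}\right) \left(-19213\right)} = \frac{25038}{\frac{99950}{3} \left(-19213\right)} = \frac{25038}{- \frac{1920339350}{3}} = 25038 \left(- \frac{3}{1920339350}\right) = - \frac{37557}{960169675}$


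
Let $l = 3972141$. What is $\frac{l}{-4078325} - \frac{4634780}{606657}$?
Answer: $- \frac{21311866286137}{2474144409525} \approx -8.6138$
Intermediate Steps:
$\frac{l}{-4078325} - \frac{4634780}{606657} = \frac{3972141}{-4078325} - \frac{4634780}{606657} = 3972141 \left(- \frac{1}{4078325}\right) - \frac{4634780}{606657} = - \frac{3972141}{4078325} - \frac{4634780}{606657} = - \frac{21311866286137}{2474144409525}$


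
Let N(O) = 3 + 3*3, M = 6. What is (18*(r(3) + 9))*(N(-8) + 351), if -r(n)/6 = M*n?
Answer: -646866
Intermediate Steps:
r(n) = -36*n
N(O) = 12 (N(O) = 3 + 9 = 12)
(18*(r(3) + 9))*(N(-8) + 351) = (18*(-36*3 + 9))*(12 + 351) = (18*(-108 + 9))*363 = (18*(-99))*363 = -1782*363 = -646866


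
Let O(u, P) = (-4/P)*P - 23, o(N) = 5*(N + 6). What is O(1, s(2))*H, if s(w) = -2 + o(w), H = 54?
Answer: -1458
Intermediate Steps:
o(N) = 30 + 5*N (o(N) = 5*(6 + N) = 30 + 5*N)
s(w) = 28 + 5*w (s(w) = -2 + (30 + 5*w) = 28 + 5*w)
O(u, P) = -27 (O(u, P) = -4 - 23 = -27)
O(1, s(2))*H = -27*54 = -1458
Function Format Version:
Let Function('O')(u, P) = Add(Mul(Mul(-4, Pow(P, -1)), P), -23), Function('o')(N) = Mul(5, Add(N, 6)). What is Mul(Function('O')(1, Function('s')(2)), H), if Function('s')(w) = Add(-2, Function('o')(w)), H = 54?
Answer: -1458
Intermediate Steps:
Function('o')(N) = Add(30, Mul(5, N)) (Function('o')(N) = Mul(5, Add(6, N)) = Add(30, Mul(5, N)))
Function('s')(w) = Add(28, Mul(5, w)) (Function('s')(w) = Add(-2, Add(30, Mul(5, w))) = Add(28, Mul(5, w)))
Function('O')(u, P) = -27 (Function('O')(u, P) = Add(-4, -23) = -27)
Mul(Function('O')(1, Function('s')(2)), H) = Mul(-27, 54) = -1458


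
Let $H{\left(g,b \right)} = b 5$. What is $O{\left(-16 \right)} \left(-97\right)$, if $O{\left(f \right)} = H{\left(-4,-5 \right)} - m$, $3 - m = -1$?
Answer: $2813$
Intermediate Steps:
$m = 4$ ($m = 3 - -1 = 3 + 1 = 4$)
$H{\left(g,b \right)} = 5 b$
$O{\left(f \right)} = -29$ ($O{\left(f \right)} = 5 \left(-5\right) - 4 = -25 - 4 = -29$)
$O{\left(-16 \right)} \left(-97\right) = \left(-29\right) \left(-97\right) = 2813$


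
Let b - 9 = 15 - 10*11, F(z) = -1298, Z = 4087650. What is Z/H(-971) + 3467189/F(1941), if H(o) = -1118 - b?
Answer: -67302339/10148 ≈ -6632.1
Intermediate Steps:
b = -86 (b = 9 + (15 - 10*11) = 9 + (15 - 110) = 9 - 95 = -86)
H(o) = -1032 (H(o) = -1118 - 1*(-86) = -1118 + 86 = -1032)
Z/H(-971) + 3467189/F(1941) = 4087650/(-1032) + 3467189/(-1298) = 4087650*(-1/1032) + 3467189*(-1/1298) = -681275/172 - 315199/118 = -67302339/10148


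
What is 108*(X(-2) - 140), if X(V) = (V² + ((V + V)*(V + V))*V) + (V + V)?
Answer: -18576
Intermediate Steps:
X(V) = V² + 2*V + 4*V³ (X(V) = (V² + ((2*V)*(2*V))*V) + 2*V = (V² + (4*V²)*V) + 2*V = (V² + 4*V³) + 2*V = V² + 2*V + 4*V³)
108*(X(-2) - 140) = 108*(-2*(2 - 2 + 4*(-2)²) - 140) = 108*(-2*(2 - 2 + 4*4) - 140) = 108*(-2*(2 - 2 + 16) - 140) = 108*(-2*16 - 140) = 108*(-32 - 140) = 108*(-172) = -18576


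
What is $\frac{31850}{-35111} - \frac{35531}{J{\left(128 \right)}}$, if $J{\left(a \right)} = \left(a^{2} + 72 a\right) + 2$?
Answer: $- \frac{2062952641}{898911822} \approx -2.2949$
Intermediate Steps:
$J{\left(a \right)} = 2 + a^{2} + 72 a$
$\frac{31850}{-35111} - \frac{35531}{J{\left(128 \right)}} = \frac{31850}{-35111} - \frac{35531}{2 + 128^{2} + 72 \cdot 128} = 31850 \left(- \frac{1}{35111}\right) - \frac{35531}{2 + 16384 + 9216} = - \frac{31850}{35111} - \frac{35531}{25602} = - \frac{2062952641}{898911822}$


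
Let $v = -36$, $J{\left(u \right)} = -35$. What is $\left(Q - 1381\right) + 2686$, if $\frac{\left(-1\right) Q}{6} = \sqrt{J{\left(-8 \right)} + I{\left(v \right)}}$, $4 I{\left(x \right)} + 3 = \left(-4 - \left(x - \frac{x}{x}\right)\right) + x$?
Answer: $1305 - 3 i \sqrt{146} \approx 1305.0 - 36.249 i$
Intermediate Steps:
$I{\left(x \right)} = - \frac{3}{2}$ ($I{\left(x \right)} = - \frac{3}{4} + \frac{\left(-4 - \left(x - \frac{x}{x}\right)\right) + x}{4} = - \frac{3}{4} + \frac{\left(-4 - \left(-1 + x\right)\right) + x}{4} = - \frac{3}{4} + \frac{\left(-3 - x\right) + x}{4} = - \frac{3}{4} + \frac{1}{4} \left(-3\right) = - \frac{3}{4} - \frac{3}{4} = - \frac{3}{2}$)
$Q = - 3 i \sqrt{146}$ ($Q = - 6 \sqrt{-35 - \frac{3}{2}} = - 6 \sqrt{- \frac{73}{2}} = - 6 \frac{i \sqrt{146}}{2} = - 3 i \sqrt{146} \approx - 36.249 i$)
$\left(Q - 1381\right) + 2686 = \left(- 3 i \sqrt{146} - 1381\right) + 2686 = \left(-1381 - 3 i \sqrt{146}\right) + 2686 = 1305 - 3 i \sqrt{146}$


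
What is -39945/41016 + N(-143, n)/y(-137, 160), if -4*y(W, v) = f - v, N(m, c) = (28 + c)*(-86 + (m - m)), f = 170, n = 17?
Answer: 21150941/13672 ≈ 1547.0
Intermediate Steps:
N(m, c) = -2408 - 86*c (N(m, c) = (28 + c)*(-86 + 0) = (28 + c)*(-86) = -2408 - 86*c)
y(W, v) = -85/2 + v/4 (y(W, v) = -(170 - v)/4 = -85/2 + v/4)
-39945/41016 + N(-143, n)/y(-137, 160) = -39945/41016 + (-2408 - 86*17)/(-85/2 + (¼)*160) = -39945*1/41016 + (-2408 - 1462)/(-85/2 + 40) = -13315/13672 - 3870/(-5/2) = -13315/13672 - 3870*(-⅖) = -13315/13672 + 1548 = 21150941/13672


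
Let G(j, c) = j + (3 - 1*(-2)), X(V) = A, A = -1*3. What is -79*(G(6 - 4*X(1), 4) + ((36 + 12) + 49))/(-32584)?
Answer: 1185/4073 ≈ 0.29094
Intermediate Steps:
A = -3
X(V) = -3
G(j, c) = 5 + j (G(j, c) = j + (3 + 2) = j + 5 = 5 + j)
-79*(G(6 - 4*X(1), 4) + ((36 + 12) + 49))/(-32584) = -79*((5 + (6 - 4*(-3))) + ((36 + 12) + 49))/(-32584) = -79*((5 + (6 + 12)) + (48 + 49))*(-1/32584) = -79*((5 + 18) + 97)*(-1/32584) = -79*(23 + 97)*(-1/32584) = -79*120*(-1/32584) = -9480*(-1/32584) = 1185/4073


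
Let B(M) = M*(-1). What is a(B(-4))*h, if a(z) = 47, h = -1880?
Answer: -88360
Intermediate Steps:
B(M) = -M
a(B(-4))*h = 47*(-1880) = -88360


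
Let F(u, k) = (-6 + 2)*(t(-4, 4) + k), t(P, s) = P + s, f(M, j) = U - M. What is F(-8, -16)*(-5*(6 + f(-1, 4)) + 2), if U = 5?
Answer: -3712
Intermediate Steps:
f(M, j) = 5 - M
F(u, k) = -4*k (F(u, k) = (-6 + 2)*((-4 + 4) + k) = -4*(0 + k) = -4*k)
F(-8, -16)*(-5*(6 + f(-1, 4)) + 2) = (-4*(-16))*(-5*(6 + (5 - 1*(-1))) + 2) = 64*(-5*(6 + (5 + 1)) + 2) = 64*(-5*(6 + 6) + 2) = 64*(-5*12 + 2) = 64*(-60 + 2) = 64*(-58) = -3712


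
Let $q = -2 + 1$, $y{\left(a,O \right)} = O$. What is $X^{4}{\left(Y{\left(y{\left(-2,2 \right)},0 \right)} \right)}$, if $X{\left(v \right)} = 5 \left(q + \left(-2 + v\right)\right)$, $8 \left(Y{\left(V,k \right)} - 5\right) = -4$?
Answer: $\frac{50625}{16} \approx 3164.1$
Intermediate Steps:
$q = -1$
$Y{\left(V,k \right)} = \frac{9}{2}$ ($Y{\left(V,k \right)} = 5 + \frac{1}{8} \left(-4\right) = 5 - \frac{1}{2} = \frac{9}{2}$)
$X{\left(v \right)} = -15 + 5 v$ ($X{\left(v \right)} = 5 \left(-1 + \left(-2 + v\right)\right) = 5 \left(-3 + v\right) = -15 + 5 v$)
$X^{4}{\left(Y{\left(y{\left(-2,2 \right)},0 \right)} \right)} = \left(-15 + 5 \cdot \frac{9}{2}\right)^{4} = \left(-15 + \frac{45}{2}\right)^{4} = \left(\frac{15}{2}\right)^{4} = \frac{50625}{16}$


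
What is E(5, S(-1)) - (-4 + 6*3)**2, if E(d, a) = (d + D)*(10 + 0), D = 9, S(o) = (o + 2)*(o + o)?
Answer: -56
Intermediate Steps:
S(o) = 2*o*(2 + o) (S(o) = (2 + o)*(2*o) = 2*o*(2 + o))
E(d, a) = 90 + 10*d (E(d, a) = (d + 9)*(10 + 0) = (9 + d)*10 = 90 + 10*d)
E(5, S(-1)) - (-4 + 6*3)**2 = (90 + 10*5) - (-4 + 6*3)**2 = (90 + 50) - (-4 + 18)**2 = 140 - 1*14**2 = 140 - 1*196 = 140 - 196 = -56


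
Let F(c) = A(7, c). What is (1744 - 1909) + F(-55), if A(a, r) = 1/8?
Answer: -1319/8 ≈ -164.88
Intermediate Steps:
A(a, r) = ⅛
F(c) = ⅛
(1744 - 1909) + F(-55) = (1744 - 1909) + ⅛ = -165 + ⅛ = -1319/8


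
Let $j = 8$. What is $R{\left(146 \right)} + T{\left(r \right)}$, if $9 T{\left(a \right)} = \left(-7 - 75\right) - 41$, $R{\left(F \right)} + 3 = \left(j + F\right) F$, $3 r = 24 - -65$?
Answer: $\frac{67402}{3} \approx 22467.0$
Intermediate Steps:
$r = \frac{89}{3}$ ($r = \frac{24 - -65}{3} = \frac{24 + 65}{3} = \frac{1}{3} \cdot 89 = \frac{89}{3} \approx 29.667$)
$R{\left(F \right)} = -3 + F \left(8 + F\right)$ ($R{\left(F \right)} = -3 + \left(8 + F\right) F = -3 + F \left(8 + F\right)$)
$T{\left(a \right)} = - \frac{41}{3}$ ($T{\left(a \right)} = \frac{\left(-7 - 75\right) - 41}{9} = \frac{-82 - 41}{9} = \frac{1}{9} \left(-123\right) = - \frac{41}{3}$)
$R{\left(146 \right)} + T{\left(r \right)} = \left(-3 + 146^{2} + 8 \cdot 146\right) - \frac{41}{3} = \left(-3 + 21316 + 1168\right) - \frac{41}{3} = 22481 - \frac{41}{3} = \frac{67402}{3}$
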